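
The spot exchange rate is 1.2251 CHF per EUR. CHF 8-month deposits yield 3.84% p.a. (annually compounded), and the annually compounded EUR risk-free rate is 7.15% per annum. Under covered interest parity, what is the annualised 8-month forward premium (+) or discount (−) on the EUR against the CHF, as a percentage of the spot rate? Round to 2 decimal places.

T = 8/12 years.
No-arbitrage forward: 1.2251 × 1.0254389 / 1.047116 = 1.1997383 CHF/EUR.
Annualised premium = (F − S)/S × (1/T) = (1.1997383 − 1.2251)/1.2251 ÷ (8/12) = -3.11%.

-3.11%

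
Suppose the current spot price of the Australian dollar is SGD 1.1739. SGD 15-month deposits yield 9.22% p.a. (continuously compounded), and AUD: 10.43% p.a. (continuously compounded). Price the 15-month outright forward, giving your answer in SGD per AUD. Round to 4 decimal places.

1.1563

T = 15/12 years.
SGD growth factor: e^(0.0922×15/12) = 1.1221539.
AUD accumulates by e^(0.1043×15/12) = 1.1392555.
So F = 1.1739 × 1.1221539 / 1.1392555 = 1.156278 (SGD/AUD).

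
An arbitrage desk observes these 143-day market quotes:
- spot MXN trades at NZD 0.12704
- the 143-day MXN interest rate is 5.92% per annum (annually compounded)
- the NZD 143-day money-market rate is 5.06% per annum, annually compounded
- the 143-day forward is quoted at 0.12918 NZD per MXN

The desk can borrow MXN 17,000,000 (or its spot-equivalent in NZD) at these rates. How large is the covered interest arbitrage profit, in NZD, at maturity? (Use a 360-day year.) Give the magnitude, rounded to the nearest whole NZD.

NZD 44,365

T = 143/360 years.
Route A — deposit MXN, sell forward: 17,000,000 × 1.023108766 × 0.12918 = NZD 2,246,808.24.
Route B — convert at spot, deposit NZD: 17,000,000 × 0.12704 × 1.019800945 = NZD 2,202,443.70.
The quoted forward overvalues MXN, so borrow NZD, buy MXN at spot, deposit the MXN at 5.92%, and sell the proceeds forward at 0.12918.
The gap between the two covered legs is NZD 44,365.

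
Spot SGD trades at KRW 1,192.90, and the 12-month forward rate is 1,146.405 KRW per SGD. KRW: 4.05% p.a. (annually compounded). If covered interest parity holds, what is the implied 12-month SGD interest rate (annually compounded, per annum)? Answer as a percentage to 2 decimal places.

8.27%

T = 1 year.
CIP gives F = S · g_KRW/g_SGD, so g_KRW/g_SGD = 1146.405/1192.9 = 0.9610236.
The KRW side grows by (1 + 0.0405)^1 = 1.040500.
That pins the SGD growth at 1.0826997.
Annualise: 1.0826997^(1/1) − 1 = 0.082700 = 8.27%.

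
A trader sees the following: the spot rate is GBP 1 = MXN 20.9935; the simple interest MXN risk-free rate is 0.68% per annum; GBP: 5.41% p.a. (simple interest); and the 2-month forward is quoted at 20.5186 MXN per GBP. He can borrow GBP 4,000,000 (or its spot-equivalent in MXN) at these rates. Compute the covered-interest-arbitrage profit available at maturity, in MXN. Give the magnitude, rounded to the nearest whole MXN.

T = 2/12 years.
Invest the GBP and cover forward: 4,000,000 × 1.0090166667 × 20.5186 = MXN 82,814,437.51.
Convert at spot and invest in MXN: 4,000,000 × 20.9935 × 1.0011333333 = MXN 84,069,170.53.
The quoted forward undervalues GBP, so borrow GBP, convert to MXN at spot, deposit the MXN at 0.68%, and buy GBP forward at 20.5186 to cover the loan.
The gap between the two covered legs is MXN 1,254,733.

MXN 1,254,733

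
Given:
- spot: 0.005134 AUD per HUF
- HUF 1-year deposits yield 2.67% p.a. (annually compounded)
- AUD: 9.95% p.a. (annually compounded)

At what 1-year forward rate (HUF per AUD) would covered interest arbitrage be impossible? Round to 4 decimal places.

T = 1 year.
AUD growth factor: (1 + 0.0995)^1 = 1.099500.
HUF growth factor: (1 + 0.0267)^1 = 1.026700.
So F = 0.005134 × 1.099500 / 1.026700 = 0.00549803545 (AUD/HUF).
Invert for HUF per AUD: 1 / 0.00549803545 = 181.8831.

181.8831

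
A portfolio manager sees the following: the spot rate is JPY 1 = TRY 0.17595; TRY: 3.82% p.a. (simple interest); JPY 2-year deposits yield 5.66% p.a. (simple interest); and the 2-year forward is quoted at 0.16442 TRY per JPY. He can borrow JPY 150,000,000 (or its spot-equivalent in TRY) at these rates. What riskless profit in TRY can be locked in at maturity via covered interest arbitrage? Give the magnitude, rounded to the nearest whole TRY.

T = 2 years.
Route A — deposit JPY, sell forward: 150,000,000 × 1.113200 × 0.16442 = TRY 27,454,851.60.
Route B — convert at spot, deposit TRY: 150,000,000 × 0.17595 × 1.076400 = TRY 28,408,887.00.
The quoted forward undervalues JPY, so borrow JPY, convert to TRY at spot, deposit the TRY at 3.82%, and buy JPY forward at 0.16442 to cover the loan.
The gap between the two covered legs is TRY 954,035.

TRY 954,035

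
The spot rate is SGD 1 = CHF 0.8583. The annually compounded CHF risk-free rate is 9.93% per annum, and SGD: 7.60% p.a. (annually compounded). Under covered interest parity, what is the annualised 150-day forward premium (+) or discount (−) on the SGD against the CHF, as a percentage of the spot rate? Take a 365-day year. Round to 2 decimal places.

T = 150/365 years.
CIP forward (CHF per SGD) = 0.8583 × 1.0396738/1.0305606 = 0.8658899.
(F − S)/S ÷ T = (0.8658899 − 0.8583)/0.8583/(150/365) = 0.021518 → 2.15%.

+2.15%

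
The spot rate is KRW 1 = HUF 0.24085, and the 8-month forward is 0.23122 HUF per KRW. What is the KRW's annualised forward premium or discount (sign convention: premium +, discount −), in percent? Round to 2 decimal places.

-6.00%

T = 8/12 years.
Period premium: (0.23122 − 0.24085)/0.24085 = -0.0399834.
Per annum: -0.0399834 / (8/12) = -0.059975 = -6.00%.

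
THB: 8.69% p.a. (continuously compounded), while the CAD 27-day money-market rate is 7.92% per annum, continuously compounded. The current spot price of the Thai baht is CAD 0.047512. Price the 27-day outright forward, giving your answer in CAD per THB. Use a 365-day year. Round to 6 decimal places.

0.047485

T = 27/365 years.
Growth of 1 CAD over T: e^(0.0792×27/365) = 1.0058758.
Growth of 1 THB over T: e^(0.0869×27/365) = 1.0064489.
CIP: F = S · (grow CAD)/(grow THB) = 0.047512 × 1.0058758/1.0064489 = 0.04748495 CAD per THB.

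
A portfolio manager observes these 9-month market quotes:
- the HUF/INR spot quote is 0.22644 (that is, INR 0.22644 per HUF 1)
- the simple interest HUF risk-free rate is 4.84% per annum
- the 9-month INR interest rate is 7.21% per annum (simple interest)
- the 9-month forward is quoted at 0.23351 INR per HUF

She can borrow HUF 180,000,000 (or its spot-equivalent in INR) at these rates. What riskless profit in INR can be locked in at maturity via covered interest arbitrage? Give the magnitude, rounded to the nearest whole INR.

T = 9/12 years.
Keep in HUF, deliver into the forward: 180,000,000·1.036300·0.23351 = INR 43,557,554.34.
Swap to INR now, deposit: 180,000,000·0.22644·1.054075 = INR 42,963,253.74.
The quoted forward overvalues HUF, so borrow INR, buy HUF at spot, deposit the HUF at 4.84%, and sell the proceeds forward at 0.23351.
Profit = 43,557,554.34 − 42,963,253.74 = INR 594,301.

INR 594,301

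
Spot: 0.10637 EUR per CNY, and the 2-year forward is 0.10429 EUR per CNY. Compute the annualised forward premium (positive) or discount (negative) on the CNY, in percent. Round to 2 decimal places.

T = 2 years.
CNY trades forward at -1.95544% vs spot over the period.
×(1/T) gives -0.98% p.a.

-0.98%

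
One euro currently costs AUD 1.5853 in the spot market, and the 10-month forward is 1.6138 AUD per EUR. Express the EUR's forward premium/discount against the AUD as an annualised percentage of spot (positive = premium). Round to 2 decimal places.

T = 10/12 years.
Period premium: (1.6138 − 1.5853)/1.5853 = 0.0179777.
×(1/T) gives 2.16% p.a.

+2.16%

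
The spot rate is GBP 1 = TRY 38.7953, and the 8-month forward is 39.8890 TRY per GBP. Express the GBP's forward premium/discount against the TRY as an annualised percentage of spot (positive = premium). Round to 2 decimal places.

T = 8/12 years.
Period premium: (39.8890 − 38.7953)/38.7953 = 0.0281916.
×(1/T) gives 4.23% p.a.

+4.23%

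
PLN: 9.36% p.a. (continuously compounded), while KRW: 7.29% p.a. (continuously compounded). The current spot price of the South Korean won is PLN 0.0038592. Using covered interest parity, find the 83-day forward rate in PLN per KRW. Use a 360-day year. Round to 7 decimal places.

T = 83/360 years.
PLN growth factor: e^(0.0936×83/360) = 1.0218145.
Growth of 1 KRW over T: e^(0.0729×83/360) = 1.0169495.
CIP: F = S · (grow PLN)/(grow KRW) = 0.0038592 × 1.0218145/1.0169495 = 0.003877662 PLN per KRW.

0.0038777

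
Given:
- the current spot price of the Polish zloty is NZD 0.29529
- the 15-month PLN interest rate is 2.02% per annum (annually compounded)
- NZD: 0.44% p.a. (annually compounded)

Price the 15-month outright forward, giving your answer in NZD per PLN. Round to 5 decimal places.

T = 15/12 years.
Growth of 1 NZD over T: (1 + 0.0044)^(15/12) = 1.005503.
PLN growth factor: (1 + 0.0202)^(15/12) = 1.0253134.
CIP: F = S · (grow NZD)/(grow PLN) = 0.29529 × 1.005503/1.0253134 = 0.2895846 NZD per PLN.

0.28958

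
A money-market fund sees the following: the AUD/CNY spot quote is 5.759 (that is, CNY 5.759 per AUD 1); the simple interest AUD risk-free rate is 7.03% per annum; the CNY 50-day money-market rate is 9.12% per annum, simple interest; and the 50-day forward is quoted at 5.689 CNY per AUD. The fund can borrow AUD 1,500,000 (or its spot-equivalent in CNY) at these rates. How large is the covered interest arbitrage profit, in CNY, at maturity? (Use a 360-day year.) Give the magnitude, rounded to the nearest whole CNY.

CNY 131,101

T = 50/360 years.
Invest the AUD and cover forward: 1,500,000 × 1.009763889 × 5.689 = CNY 8,616,820.15.
Convert at spot and invest in CNY: 1,500,000 × 5.759 × 1.012666667 = CNY 8,747,921.00.
The quoted forward undervalues AUD, so borrow AUD, convert to CNY at spot, deposit the CNY at 9.12%, and buy AUD forward at 5.689 to cover the loan.
Profit = 8,747,921.00 − 8,616,820.15 = CNY 131,101.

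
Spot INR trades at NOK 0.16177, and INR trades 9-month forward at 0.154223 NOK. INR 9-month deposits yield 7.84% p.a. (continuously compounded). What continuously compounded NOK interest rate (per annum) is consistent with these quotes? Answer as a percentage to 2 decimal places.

1.47%

T = 9/12 years.
F/S = 0.154223/0.16177 = 0.9533473 = (growth of NOK) / (growth of INR).
INR growth factor: e^(0.0784×9/12) = 1.0605631.
That pins the NOK growth at 1.011085.
Take logs: ln 1.011085 / (9/12) = 0.014699, so 1.47%.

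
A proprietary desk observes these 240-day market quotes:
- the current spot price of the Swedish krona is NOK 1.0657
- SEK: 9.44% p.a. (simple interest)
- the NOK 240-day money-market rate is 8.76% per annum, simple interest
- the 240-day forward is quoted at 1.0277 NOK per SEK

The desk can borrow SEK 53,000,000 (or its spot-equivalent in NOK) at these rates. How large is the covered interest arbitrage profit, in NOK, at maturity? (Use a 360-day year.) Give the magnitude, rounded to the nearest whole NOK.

T = 240/360 years.
Keep in SEK, deliver into the forward: 53,000,000·1.0629333333·1.0277 = NOK 57,895,959.09.
Swap to NOK now, deposit: 53,000,000·1.0657·1.058400 = NOK 59,780,654.64.
The quoted forward undervalues SEK, so borrow SEK, convert to NOK at spot, deposit the NOK at 8.76%, and buy SEK forward at 1.0277 to cover the loan.
Profit = 59,780,654.64 − 57,895,959.09 = NOK 1,884,696.

NOK 1,884,696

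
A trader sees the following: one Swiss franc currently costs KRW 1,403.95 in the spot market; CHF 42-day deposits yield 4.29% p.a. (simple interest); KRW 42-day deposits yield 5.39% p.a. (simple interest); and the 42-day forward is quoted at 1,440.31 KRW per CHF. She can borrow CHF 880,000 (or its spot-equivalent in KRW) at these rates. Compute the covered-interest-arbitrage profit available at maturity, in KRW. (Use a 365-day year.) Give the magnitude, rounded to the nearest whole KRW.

T = 42/365 years.
Route A — deposit CHF, sell forward: 880,000 × 1.004936438356 × 1440.31 = KRW 1,273,729,601.35.
Route B — convert at spot, deposit KRW: 880,000 × 1403.95 × 1.006202191781 = KRW 1,243,138,659.09.
The quoted forward overvalues CHF, so borrow KRW, buy CHF at spot, deposit the CHF at 4.29%, and sell the proceeds forward at 1,440.31.
Profit = 1,273,729,601.35 − 1,243,138,659.09 = KRW 30,590,942.

KRW 30,590,942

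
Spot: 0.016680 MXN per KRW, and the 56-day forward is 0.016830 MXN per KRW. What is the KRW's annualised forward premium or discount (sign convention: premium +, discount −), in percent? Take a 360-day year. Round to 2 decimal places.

T = 56/360 years.
KRW trades forward at +0.89928% vs spot over the period.
×(1/T) gives 5.78% p.a.

+5.78%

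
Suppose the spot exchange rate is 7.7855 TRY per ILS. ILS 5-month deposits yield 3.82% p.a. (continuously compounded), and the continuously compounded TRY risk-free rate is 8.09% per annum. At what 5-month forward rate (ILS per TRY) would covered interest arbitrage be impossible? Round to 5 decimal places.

0.12618

T = 5/12 years.
TRY accumulates by e^(0.0809×5/12) = 1.0342829.
ILS growth factor: e^(0.0382×5/12) = 1.016044.
So F = 7.7855 × 1.0342829 / 1.016044 = 7.925257 (TRY/ILS).
Quoted the other way: 1/7.925257 = 0.12618 ILS per TRY.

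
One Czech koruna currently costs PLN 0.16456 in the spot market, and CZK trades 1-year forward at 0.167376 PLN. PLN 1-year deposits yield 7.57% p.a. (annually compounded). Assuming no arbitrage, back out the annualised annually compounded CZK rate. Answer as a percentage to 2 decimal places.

T = 1 year.
By CIP, F/S equals the PLN-to-CZK growth ratio: 0.167376/0.16456 = 1.0171123.
The PLN side grows by (1 + 0.0757)^1 = 1.075700.
So the CZK growth factor = 1.057602.
Annualise: 1.057602^(1/1) − 1 = 0.057602 = 5.76%.

5.76%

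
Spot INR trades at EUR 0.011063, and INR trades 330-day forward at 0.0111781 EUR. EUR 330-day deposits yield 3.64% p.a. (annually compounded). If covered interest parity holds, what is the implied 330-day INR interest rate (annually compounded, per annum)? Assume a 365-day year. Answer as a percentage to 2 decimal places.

T = 330/365 years.
By CIP, F/S equals the EUR-to-INR growth ratio: 0.0111781/0.011063 = 1.0104040.
The EUR side grows by (1 + 0.0364)^(330/365) = 1.0328529.
That pins the INR growth at 1.0222177.
Annualise: 1.0222177^(365/330) − 1 = 0.024603 = 2.46%.

2.46%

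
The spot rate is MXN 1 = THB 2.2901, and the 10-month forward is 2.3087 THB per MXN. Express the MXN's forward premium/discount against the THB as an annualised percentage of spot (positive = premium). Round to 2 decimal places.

T = 10/12 years.
(F − S)/S = (2.3087 − 2.2901)/2.2901 = 0.0081219.
×(1/T) gives 0.97% p.a.

+0.97%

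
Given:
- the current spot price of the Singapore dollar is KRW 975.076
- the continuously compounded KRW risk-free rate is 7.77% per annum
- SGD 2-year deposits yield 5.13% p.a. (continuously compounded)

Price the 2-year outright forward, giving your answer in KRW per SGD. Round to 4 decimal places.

1027.9434

T = 2 years.
KRW accumulates by e^(0.0777×2) = 1.1681251177.
Growth of 1 SGD over T: e^(0.0513×2) = 1.1080481012.
So F = 975.076 × 1.1681251177 / 1.1080481012 = 1027.943431 (KRW/SGD).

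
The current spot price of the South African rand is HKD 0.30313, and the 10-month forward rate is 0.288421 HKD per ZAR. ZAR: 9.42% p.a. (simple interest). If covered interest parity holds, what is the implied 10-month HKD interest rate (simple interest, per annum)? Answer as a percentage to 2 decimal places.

T = 10/12 years.
By CIP, F/S equals the HKD-to-ZAR growth ratio: 0.288421/0.30313 = 0.9514763.
The ZAR side grows by 1 + 0.0942×10/12 = 1.078500.
So the HKD growth factor = 1.0261672.
(1.0261672 − 1)/T = 0.031401, i.e. 3.14%.

3.14%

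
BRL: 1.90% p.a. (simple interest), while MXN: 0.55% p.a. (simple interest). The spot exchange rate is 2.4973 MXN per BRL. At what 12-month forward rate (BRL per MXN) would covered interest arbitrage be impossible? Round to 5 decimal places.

0.40581

T = 1 year.
MXN growth factor: 1 + 0.0055×1 = 1.005500.
Growth of 1 BRL over T: 1 + 0.0190×1 = 1.019000.
CIP: F = S · (grow MXN)/(grow BRL) = 2.4973 × 1.005500/1.019000 = 2.464215 MXN per BRL.
Invert for BRL per MXN: 1 / 2.464215 = 0.40581.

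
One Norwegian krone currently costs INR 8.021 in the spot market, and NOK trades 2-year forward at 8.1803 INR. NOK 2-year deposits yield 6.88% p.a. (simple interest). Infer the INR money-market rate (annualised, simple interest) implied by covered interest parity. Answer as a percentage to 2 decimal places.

8.01%

T = 2 years.
By CIP, F/S equals the INR-to-NOK growth ratio: 8.1803/8.021 = 1.0198604.
The NOK side grows by 1 + 0.0688×2 = 1.137600.
Hence g_INR = 1.1601932.
r = (1.1601932 − 1)/2 = 0.080097 → 8.01%.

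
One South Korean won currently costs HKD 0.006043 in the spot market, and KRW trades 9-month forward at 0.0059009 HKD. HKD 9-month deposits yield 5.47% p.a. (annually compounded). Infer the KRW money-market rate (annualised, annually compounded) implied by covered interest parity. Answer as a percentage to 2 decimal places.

T = 9/12 years.
CIP gives F = S · g_HKD/g_KRW, so g_HKD/g_KRW = 0.0059009/0.006043 = 0.9764852.
HKD growth factor: (1 + 0.0547)^(9/12) = 1.0407507.
Hence g_KRW = 1.0658131.
r = 1.0658131^(12/9) − 1 = 0.088700 → 8.87%.

8.87%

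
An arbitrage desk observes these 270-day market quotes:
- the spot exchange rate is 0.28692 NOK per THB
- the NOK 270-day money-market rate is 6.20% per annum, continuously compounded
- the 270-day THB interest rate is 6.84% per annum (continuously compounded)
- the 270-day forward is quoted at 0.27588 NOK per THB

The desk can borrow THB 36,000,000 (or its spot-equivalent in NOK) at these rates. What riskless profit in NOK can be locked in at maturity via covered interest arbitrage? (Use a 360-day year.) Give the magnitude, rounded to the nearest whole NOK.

NOK 366,296

T = 270/360 years.
Keep in THB, deliver into the forward: 36,000,000·1.0526386375·0.27588 = NOK 10,454,470.10.
Swap to NOK now, deposit: 36,000,000·0.28692·1.0475980791 = NOK 10,820,766.27.
The quoted forward undervalues THB, so borrow THB, convert to NOK at spot, deposit the NOK at 6.20%, and buy THB forward at 0.27588 to cover the loan.
Arbitrage profit = |10,454,470.10 − 10,820,766.27| = NOK 366,296.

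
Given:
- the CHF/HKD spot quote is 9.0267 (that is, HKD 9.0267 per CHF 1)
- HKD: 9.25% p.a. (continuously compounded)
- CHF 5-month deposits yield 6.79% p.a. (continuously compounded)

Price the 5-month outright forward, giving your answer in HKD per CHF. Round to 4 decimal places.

T = 5/12 years.
HKD accumulates by e^(0.0925×5/12) = 1.039294.
Growth of 1 CHF over T: e^(0.0679×5/12) = 1.0286957.
So F = 9.0267 × 1.039294 / 1.0286957 = 9.119699 (HKD/CHF).

9.1197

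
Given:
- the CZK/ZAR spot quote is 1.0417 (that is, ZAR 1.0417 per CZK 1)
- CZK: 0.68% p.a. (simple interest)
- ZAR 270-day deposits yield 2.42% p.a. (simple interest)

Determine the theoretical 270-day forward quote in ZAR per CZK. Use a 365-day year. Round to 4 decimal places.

1.0550

T = 270/365 years.
ZAR accumulates by 1 + 0.0242×270/365 = 1.0179014.
CZK accumulates by 1 + 0.0068×270/365 = 1.0050301.
Forward (ZAR per CZK) = 1.0417 × 1.0179014 / 1.0050301 = 1.055041.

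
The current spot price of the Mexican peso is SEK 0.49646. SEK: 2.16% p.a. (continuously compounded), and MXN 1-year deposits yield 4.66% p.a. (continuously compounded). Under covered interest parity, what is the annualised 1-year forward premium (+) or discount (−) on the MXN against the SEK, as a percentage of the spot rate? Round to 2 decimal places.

-2.47%

T = 1 year.
F = S · g_SEK/g_MXN = 0.49646 × 1.021835/1.0477028 = 0.48420239.
(F − S)/S ÷ T = (0.48420239 − 0.49646)/0.49646/1 = -0.024690 → -2.47%.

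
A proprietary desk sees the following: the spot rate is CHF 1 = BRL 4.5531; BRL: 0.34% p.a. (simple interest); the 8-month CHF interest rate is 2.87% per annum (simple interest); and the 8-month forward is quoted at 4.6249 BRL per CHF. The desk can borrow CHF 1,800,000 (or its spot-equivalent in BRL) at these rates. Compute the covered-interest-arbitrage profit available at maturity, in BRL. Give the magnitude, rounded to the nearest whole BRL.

T = 8/12 years.
Invest the CHF and cover forward: 1,800,000 × 1.019133333 × 4.6249 = BRL 8,484,101.55.
Convert at spot and invest in BRL: 1,800,000 × 4.5531 × 1.002266667 = BRL 8,214,156.65.
The quoted forward overvalues CHF, so borrow BRL, buy CHF at spot, deposit the CHF at 2.87%, and sell the proceeds forward at 4.6249.
Profit = 8,484,101.55 − 8,214,156.65 = BRL 269,945.

BRL 269,945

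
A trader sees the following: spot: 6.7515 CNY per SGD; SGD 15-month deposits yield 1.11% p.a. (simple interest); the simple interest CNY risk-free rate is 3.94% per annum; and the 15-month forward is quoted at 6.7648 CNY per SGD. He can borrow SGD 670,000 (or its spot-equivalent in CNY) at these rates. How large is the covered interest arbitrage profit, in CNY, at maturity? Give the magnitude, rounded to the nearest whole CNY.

T = 15/12 years.
Route A — deposit SGD, sell forward: 670,000 × 1.013875 × 6.7648 = CNY 4,595,303.27.
Route B — convert at spot, deposit CNY: 670,000 × 6.7515 × 1.049250 = CNY 4,746,287.62.
The quoted forward undervalues SGD, so borrow SGD, convert to CNY at spot, deposit the CNY at 3.94%, and buy SGD forward at 6.7648 to cover the loan.
The gap between the two covered legs is CNY 150,984.

CNY 150,984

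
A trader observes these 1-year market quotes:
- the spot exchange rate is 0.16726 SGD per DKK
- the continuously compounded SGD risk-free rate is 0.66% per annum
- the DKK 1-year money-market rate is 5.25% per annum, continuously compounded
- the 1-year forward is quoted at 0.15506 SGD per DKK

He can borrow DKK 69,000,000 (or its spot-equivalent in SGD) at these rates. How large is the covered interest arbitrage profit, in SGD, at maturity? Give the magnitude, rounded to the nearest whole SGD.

SGD 341,511

T = 1 year.
Invest the DKK and cover forward: 69,000,000 × 1.0539025621 × 0.15506 = SGD 11,275,851.06.
Convert at spot and invest in SGD: 69,000,000 × 0.16726 × 1.006621828 = SGD 11,617,362.12.
The quoted forward undervalues DKK, so borrow DKK, convert to SGD at spot, deposit the SGD at 0.66%, and buy DKK forward at 0.15506 to cover the loan.
Arbitrage profit = |11,275,851.06 − 11,617,362.12| = SGD 341,511.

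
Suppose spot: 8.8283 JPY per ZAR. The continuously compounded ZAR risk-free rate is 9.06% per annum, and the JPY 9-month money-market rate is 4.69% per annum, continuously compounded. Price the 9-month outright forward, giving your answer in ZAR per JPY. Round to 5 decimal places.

T = 9/12 years.
JPY growth factor: e^(0.0469×9/12) = 1.035801.
ZAR accumulates by e^(0.0906×9/12) = 1.0703118.
Forward (JPY per ZAR) = 8.8283 × 1.035801 / 1.0703118 = 8.543643.
Quoted the other way: 1/8.543643 = 0.11705 ZAR per JPY.

0.11705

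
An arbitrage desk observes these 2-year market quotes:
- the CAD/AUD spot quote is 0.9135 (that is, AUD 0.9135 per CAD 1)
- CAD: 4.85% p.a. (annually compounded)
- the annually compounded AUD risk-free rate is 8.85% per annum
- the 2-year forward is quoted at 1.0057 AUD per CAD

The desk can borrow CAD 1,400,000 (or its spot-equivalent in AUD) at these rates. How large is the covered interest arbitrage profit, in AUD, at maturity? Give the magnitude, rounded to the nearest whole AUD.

T = 2 years.
Invest the CAD and cover forward: 1,400,000 × 1.09935225 × 1.0057 = AUD 1,547,865.98.
Convert at spot and invest in AUD: 1,400,000 × 0.9135 × 1.18483225 = AUD 1,515,281.96.
The quoted forward overvalues CAD, so borrow AUD, buy CAD at spot, deposit the CAD at 4.85%, and sell the proceeds forward at 1.0057.
The gap between the two covered legs is AUD 32,584.

AUD 32,584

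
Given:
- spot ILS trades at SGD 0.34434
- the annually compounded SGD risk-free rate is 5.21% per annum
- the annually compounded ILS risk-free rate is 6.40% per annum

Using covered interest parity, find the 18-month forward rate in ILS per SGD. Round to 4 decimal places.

T = 18/12 years.
SGD accumulates by (1 + 0.0521)^(18/12) = 1.0791592.
ILS accumulates by (1 + 0.0640)^(18/12) = 1.097520.
Forward (SGD per ILS) = 0.34434 × 1.0791592 / 1.097520 = 0.3385794.
Invert for ILS per SGD: 1 / 0.3385794 = 2.9535.

2.9535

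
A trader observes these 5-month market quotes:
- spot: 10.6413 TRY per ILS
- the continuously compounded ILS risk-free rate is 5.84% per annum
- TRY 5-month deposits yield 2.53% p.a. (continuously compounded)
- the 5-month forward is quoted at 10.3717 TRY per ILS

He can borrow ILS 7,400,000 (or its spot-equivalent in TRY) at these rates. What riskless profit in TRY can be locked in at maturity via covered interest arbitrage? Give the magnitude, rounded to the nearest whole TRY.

TRY 939,036

T = 5/12 years.
Route A — deposit ILS, sell forward: 7,400,000 × 1.0246318049 × 10.3717 = TRY 78,641,085.31.
Route B — convert at spot, deposit TRY: 7,400,000 × 10.6413 × 1.0105974258 = TRY 79,580,120.87.
The quoted forward undervalues ILS, so borrow ILS, convert to TRY at spot, deposit the TRY at 2.53%, and buy ILS forward at 10.3717 to cover the loan.
Profit = 79,580,120.87 − 78,641,085.31 = TRY 939,036.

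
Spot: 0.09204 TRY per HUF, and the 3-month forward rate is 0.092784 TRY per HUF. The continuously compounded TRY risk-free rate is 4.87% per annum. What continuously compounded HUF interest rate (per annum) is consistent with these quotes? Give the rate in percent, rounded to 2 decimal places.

T = 3/12 years.
F/S = 0.092784/0.09204 = 1.0080834 = (growth of TRY) / (growth of HUF).
TRY growth factor: e^(0.0487×3/12) = 1.0122494.
That pins the HUF growth at 1.0041326.
r = ln(1.0041326)/(3/12) = 0.016496 → 1.65%.

1.65%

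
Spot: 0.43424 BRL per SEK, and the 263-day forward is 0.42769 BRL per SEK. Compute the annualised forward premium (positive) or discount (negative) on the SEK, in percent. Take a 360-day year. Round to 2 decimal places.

-2.06%

T = 263/360 years.
(F − S)/S = (0.42769 − 0.43424)/0.43424 = -0.0150838.
×(1/T) gives -2.06% p.a.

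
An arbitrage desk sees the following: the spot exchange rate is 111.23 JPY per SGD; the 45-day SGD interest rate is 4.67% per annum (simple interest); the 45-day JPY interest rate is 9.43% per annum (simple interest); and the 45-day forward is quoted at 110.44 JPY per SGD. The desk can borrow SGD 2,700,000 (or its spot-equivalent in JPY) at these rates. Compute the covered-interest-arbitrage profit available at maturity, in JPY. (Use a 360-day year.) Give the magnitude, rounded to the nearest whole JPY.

JPY 3,932,361

T = 45/360 years.
Invest the SGD and cover forward: 2,700,000 × 1.0058375 × 110.44 = JPY 299,928,672.45.
Convert at spot and invest in JPY: 2,700,000 × 111.23 × 1.0117875 = JPY 303,861,033.79.
The quoted forward undervalues SGD, so borrow SGD, convert to JPY at spot, deposit the JPY at 9.43%, and buy SGD forward at 110.44 to cover the loan.
Profit = 303,861,033.79 − 299,928,672.45 = JPY 3,932,361.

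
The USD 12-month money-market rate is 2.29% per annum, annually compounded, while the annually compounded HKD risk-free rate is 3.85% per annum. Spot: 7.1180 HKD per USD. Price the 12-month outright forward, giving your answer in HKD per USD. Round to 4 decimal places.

T = 1 year.
Growth of 1 HKD over T: (1 + 0.0385)^1 = 1.038500.
Growth of 1 USD over T: (1 + 0.0229)^1 = 1.022900.
Forward (HKD per USD) = 7.118 × 1.038500 / 1.022900 = 7.226555.

7.2266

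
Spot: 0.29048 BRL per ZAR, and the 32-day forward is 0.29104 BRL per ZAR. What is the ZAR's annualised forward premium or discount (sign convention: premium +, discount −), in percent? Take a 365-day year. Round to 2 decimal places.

T = 32/365 years.
Period premium: (0.29104 − 0.29048)/0.29048 = 0.0019278.
×(1/T) gives 2.20% p.a.

+2.20%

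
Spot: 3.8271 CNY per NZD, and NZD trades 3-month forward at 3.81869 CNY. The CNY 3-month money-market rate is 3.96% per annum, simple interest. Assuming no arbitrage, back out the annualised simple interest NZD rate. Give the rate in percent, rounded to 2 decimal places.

T = 3/12 years.
F/S = 3.81869/3.8271 = 0.9978025 = (growth of CNY) / (growth of NZD).
CNY growth factor: 1 + 0.0396×3/12 = 1.009900.
Hence g_NZD = 1.0121241.
r = (1.0121241 − 1)/(3/12) = 0.048496 → 4.85%.

4.85%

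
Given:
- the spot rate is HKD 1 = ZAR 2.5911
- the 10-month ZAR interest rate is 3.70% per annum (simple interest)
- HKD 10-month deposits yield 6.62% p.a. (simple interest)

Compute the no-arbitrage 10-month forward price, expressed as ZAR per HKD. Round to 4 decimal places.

2.5313

T = 10/12 years.
Growth of 1 ZAR over T: 1 + 0.0370×10/12 = 1.0308333.
Growth of 1 HKD over T: 1 + 0.0662×10/12 = 1.0551667.
Forward (ZAR per HKD) = 2.5911 × 1.0308333 / 1.0551667 = 2.531346.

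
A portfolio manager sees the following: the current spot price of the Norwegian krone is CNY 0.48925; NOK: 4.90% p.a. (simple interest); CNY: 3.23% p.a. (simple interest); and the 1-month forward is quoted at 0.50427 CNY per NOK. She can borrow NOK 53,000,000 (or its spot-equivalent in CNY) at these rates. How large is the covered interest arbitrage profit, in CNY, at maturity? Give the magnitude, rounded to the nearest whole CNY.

CNY 835,397

T = 1/12 years.
Keep in NOK, deliver into the forward: 53,000,000·1.0040833333·0.50427 = CNY 26,835,442.43.
Swap to CNY now, deposit: 53,000,000·0.48925·1.0026916667 = CNY 26,000,045.59.
The quoted forward overvalues NOK, so borrow CNY, buy NOK at spot, deposit the NOK at 4.90%, and sell the proceeds forward at 0.50427.
Arbitrage profit = |26,835,442.43 − 26,000,045.59| = CNY 835,397.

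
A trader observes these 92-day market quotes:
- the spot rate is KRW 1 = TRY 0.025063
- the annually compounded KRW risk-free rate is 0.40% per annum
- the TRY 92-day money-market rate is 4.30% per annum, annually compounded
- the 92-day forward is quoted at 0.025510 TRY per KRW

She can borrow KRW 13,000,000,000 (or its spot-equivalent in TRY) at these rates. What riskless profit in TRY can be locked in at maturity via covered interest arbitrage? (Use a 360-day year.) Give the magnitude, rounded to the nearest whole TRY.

TRY 2,625,021

T = 92/360 years.
Invest the KRW and cover forward: 13,000,000,000 × 1.00102070378 × 0.025510 = TRY 331,968,495.99.
Convert at spot and invest in TRY: 13,000,000,000 × 0.025063 × 1.01081727765 = TRY 329,343,474.59.
The quoted forward overvalues KRW, so borrow TRY, buy KRW at spot, deposit the KRW at 0.40%, and sell the proceeds forward at 0.025510.
Profit = 331,968,495.99 − 329,343,474.59 = TRY 2,625,021.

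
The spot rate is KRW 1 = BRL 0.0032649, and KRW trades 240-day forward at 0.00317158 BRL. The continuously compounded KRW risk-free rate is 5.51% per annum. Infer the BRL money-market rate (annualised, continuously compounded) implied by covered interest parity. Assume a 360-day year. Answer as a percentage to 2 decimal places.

T = 240/360 years.
F/S = 0.00317158/0.0032649 = 0.9714172 = (growth of BRL) / (growth of KRW).
The KRW side grows by e^(0.0551×240/360) = 1.0374163.
That pins the BRL growth at 1.007764.
Take logs: ln 1.007764 / (240/360) = 0.011601, so 1.16%.

1.16%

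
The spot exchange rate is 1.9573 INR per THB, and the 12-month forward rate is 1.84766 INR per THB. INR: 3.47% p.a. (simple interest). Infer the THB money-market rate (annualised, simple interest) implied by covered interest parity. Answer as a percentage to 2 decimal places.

9.61%

T = 1 year.
By CIP, F/S equals the INR-to-THB growth ratio: 1.84766/1.9573 = 0.9439841.
The INR side grows by 1 + 0.0347×1 = 1.034700.
So the THB growth factor = 1.096099.
(1.096099 − 1)/T = 0.096099, i.e. 9.61%.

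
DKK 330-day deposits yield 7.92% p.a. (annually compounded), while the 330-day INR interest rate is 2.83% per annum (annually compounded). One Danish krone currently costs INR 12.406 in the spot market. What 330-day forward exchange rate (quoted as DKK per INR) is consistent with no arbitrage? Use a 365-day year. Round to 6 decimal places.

0.084205

T = 330/365 years.
Growth of 1 INR over T: (1 + 0.0283)^(330/365) = 1.0255519.
DKK growth factor: (1 + 0.0792)^(330/365) = 1.0713411.
CIP: F = S · (grow INR)/(grow DKK) = 12.406 × 1.0255519/1.0713411 = 11.87577 INR per DKK.
Quoted the other way: 1/11.87577 = 0.084205 DKK per INR.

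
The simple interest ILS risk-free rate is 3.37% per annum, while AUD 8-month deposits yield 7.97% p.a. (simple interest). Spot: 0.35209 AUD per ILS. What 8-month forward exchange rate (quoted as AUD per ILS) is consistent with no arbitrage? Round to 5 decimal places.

0.36265

T = 8/12 years.
AUD growth factor: 1 + 0.0797×8/12 = 1.0531333.
ILS growth factor: 1 + 0.0337×8/12 = 1.0224667.
CIP: F = S · (grow AUD)/(grow ILS) = 0.35209 × 1.0531333/1.0224667 = 0.3626502 AUD per ILS.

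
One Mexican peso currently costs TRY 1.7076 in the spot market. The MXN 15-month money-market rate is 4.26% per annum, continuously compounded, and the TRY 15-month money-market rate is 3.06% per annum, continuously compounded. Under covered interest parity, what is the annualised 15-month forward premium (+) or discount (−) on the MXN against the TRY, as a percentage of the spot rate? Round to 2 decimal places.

T = 15/12 years.
F = S · g_TRY/g_MXN = 1.7076 × 1.0389909/1.0546933 = 1.6821770.
(F − S)/S ÷ T = (1.6821770 − 1.7076)/1.7076/(15/12) = -0.011911 → -1.19%.

-1.19%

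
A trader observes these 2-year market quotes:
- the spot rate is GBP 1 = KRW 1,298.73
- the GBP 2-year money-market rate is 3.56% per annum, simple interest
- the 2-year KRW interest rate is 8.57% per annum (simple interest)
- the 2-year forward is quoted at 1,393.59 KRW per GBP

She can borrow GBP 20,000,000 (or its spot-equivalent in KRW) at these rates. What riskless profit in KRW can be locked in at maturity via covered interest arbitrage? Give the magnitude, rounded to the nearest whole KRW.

KRW 570,374,280

T = 2 years.
Route A — deposit GBP, sell forward: 20,000,000 × 1.071200 × 1393.59 = KRW 29,856,272,160.00.
Route B — convert at spot, deposit KRW: 20,000,000 × 1298.73 × 1.171400 = KRW 30,426,646,440.00.
The quoted forward undervalues GBP, so borrow GBP, convert to KRW at spot, deposit the KRW at 8.57%, and buy GBP forward at 1,393.59 to cover the loan.
Profit = 30,426,646,440.00 − 29,856,272,160.00 = KRW 570,374,280.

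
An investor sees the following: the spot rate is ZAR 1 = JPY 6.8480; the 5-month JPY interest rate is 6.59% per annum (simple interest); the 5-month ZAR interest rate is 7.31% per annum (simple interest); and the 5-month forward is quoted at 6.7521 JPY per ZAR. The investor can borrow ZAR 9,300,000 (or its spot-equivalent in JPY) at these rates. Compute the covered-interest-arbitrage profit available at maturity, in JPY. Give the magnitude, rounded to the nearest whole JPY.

T = 5/12 years.
Route A — deposit ZAR, sell forward: 9,300,000 × 1.0304583333 × 6.7521 = JPY 64,707,146.72.
Route B — convert at spot, deposit JPY: 9,300,000 × 6.8480 × 1.0274583333 = JPY 65,435,122.40.
The quoted forward undervalues ZAR, so borrow ZAR, convert to JPY at spot, deposit the JPY at 6.59%, and buy ZAR forward at 6.7521 to cover the loan.
Arbitrage profit = |64,707,146.72 − 65,435,122.40| = JPY 727,976.

JPY 727,976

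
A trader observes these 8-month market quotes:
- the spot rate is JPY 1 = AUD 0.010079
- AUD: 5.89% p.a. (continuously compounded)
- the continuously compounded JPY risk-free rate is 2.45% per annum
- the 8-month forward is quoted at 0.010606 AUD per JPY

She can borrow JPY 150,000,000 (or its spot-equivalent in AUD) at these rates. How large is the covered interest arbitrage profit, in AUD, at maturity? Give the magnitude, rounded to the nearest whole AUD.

AUD 44,702

T = 8/12 years.
Keep in JPY, deliver into the forward: 150,000,000·1.016467451·0.010606 = AUD 1,617,098.07.
Swap to AUD now, deposit: 150,000,000·0.010079·1.040047793 = AUD 1,572,396.26.
The quoted forward overvalues JPY, so borrow AUD, buy JPY at spot, deposit the JPY at 2.45%, and sell the proceeds forward at 0.010606.
Arbitrage profit = |1,617,098.07 − 1,572,396.26| = AUD 44,702.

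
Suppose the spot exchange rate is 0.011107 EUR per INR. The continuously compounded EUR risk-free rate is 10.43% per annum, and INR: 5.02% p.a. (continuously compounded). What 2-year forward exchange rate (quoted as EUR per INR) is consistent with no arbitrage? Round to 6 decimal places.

T = 2 years.
EUR growth factor: e^(0.1043×2) = 1.2319521.
Growth of 1 INR over T: e^(0.0502×2) = 1.1056131.
Forward (EUR per INR) = 0.011107 × 1.2319521 / 1.1056131 = 0.01237620.

0.012376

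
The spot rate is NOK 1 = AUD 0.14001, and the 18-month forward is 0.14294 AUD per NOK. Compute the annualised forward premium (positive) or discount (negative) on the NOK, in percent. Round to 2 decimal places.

+1.40%

T = 18/12 years.
(F − S)/S = (0.14294 − 0.14001)/0.14001 = 0.0209271.
Annualise by dividing by T: 0.0209271 / (18/12) = 0.013951 → 1.40%.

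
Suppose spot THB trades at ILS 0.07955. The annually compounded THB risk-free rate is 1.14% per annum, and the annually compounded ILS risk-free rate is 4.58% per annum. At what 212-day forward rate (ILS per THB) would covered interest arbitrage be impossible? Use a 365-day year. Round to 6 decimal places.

T = 212/365 years.
ILS accumulates by (1 + 0.0458)^(212/365) = 1.0263517.
THB accumulates by (1 + 0.0114)^(212/365) = 1.0066056.
Forward (ILS per THB) = 0.07955 × 1.0263517 / 1.0066056 = 0.08111049.

0.081110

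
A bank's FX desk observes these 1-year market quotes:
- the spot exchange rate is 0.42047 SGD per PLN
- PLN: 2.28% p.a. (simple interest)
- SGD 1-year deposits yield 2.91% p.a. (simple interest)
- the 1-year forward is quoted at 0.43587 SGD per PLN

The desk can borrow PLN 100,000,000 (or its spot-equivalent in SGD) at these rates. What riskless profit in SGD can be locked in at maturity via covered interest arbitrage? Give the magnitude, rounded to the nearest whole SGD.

T = 1 year.
Route A — deposit PLN, sell forward: 100,000,000 × 1.022800 × 0.43587 = SGD 44,580,783.60.
Route B — convert at spot, deposit SGD: 100,000,000 × 0.42047 × 1.029100 = SGD 43,270,567.70.
The quoted forward overvalues PLN, so borrow SGD, buy PLN at spot, deposit the PLN at 2.28%, and sell the proceeds forward at 0.43587.
Arbitrage profit = |44,580,783.60 − 43,270,567.70| = SGD 1,310,216.

SGD 1,310,216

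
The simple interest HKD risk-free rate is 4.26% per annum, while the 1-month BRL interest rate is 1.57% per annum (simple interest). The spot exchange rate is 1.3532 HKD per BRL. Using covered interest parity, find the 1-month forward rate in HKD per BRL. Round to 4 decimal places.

T = 1/12 years.
HKD accumulates by 1 + 0.0426×1/12 = 1.003550.
Growth of 1 BRL over T: 1 + 0.0157×1/12 = 1.0013083.
CIP: F = S · (grow HKD)/(grow BRL) = 1.3532 × 1.003550/1.0013083 = 1.356230 HKD per BRL.

1.3562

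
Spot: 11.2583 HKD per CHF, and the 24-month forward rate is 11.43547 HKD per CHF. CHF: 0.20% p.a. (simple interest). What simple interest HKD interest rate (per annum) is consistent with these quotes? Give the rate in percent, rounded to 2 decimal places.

0.99%

T = 2 years.
By CIP, F/S equals the HKD-to-CHF growth ratio: 11.43547/11.2583 = 1.0157368.
CHF growth factor: 1 + 0.0020×2 = 1.004000.
That pins the HKD growth at 1.0197997.
(1.0197997 − 1)/T = 0.009900, i.e. 0.99%.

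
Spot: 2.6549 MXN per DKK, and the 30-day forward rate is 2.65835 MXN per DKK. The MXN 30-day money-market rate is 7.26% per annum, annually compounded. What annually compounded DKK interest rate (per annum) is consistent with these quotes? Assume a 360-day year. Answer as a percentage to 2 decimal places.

T = 30/360 years.
CIP gives F = S · g_MXN/g_DKK, so g_MXN/g_DKK = 2.65835/2.6549 = 1.0012995.
The MXN side grows by (1 + 0.0726)^(30/360) = 1.0058576.
Hence g_DKK = 1.0045522.
Annualise: 1.0045522^(360/30) − 1 = 0.056015 = 5.60%.

5.60%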